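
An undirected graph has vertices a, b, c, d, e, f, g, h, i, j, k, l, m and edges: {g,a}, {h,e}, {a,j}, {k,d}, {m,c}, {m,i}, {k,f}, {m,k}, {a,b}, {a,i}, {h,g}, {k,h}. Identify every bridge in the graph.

a-b, a-j, c-m, d-k, e-h, f-k

The edges on the cycle m-k-h-g-a-i-m are not bridges since each lies on that cycle.
But removing k—f disconnects k from f; removing h—e disconnects h from e; removing k—d disconnects k from d; removing m—c disconnects m from c — these are bridges.
In total 6 edges are bridges.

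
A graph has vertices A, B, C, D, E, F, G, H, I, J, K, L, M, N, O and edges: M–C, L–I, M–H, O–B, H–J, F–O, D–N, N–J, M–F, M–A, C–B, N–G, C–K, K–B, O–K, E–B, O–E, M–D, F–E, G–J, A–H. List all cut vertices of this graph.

Removing M increases the component count from 2 to 3, so M is a cut vertex.
By contrast removing C leaves 2 components; it is not a cut vertex. No other vertex is a cut vertex either.

M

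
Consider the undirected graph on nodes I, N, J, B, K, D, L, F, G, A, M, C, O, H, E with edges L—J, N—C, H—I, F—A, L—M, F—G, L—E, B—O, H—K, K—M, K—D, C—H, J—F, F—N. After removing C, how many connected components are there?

2

With C gone, the remaining components are: {B, O}; {A, D, E, F, G, H, I, J, K, L, M, N}.
That is 2 components.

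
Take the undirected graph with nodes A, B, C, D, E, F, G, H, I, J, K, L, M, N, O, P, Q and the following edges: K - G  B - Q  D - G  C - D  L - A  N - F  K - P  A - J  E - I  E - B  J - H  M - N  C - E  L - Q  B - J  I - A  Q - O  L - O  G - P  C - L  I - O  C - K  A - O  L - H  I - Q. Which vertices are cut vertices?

C, N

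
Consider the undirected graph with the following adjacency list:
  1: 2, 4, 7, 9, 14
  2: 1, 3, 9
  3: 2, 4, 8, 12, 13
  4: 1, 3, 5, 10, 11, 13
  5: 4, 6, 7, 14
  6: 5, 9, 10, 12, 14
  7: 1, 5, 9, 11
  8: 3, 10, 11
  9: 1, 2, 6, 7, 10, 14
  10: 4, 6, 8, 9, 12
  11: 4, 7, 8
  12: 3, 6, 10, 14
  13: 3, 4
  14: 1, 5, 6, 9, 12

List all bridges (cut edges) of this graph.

The edges on the cycle 9-6-10-8-3-4-1-9 are not bridges since each lies on that cycle.
Every edge lies on some cycle, so there are no bridges.

none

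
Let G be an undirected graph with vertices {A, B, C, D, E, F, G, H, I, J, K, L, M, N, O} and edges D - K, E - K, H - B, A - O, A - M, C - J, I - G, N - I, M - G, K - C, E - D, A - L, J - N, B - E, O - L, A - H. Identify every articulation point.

A

Removing A increases the component count from 2 to 3, so A is a cut vertex.
By contrast removing O leaves 2 components; it is not a cut vertex. No other vertex is a cut vertex either.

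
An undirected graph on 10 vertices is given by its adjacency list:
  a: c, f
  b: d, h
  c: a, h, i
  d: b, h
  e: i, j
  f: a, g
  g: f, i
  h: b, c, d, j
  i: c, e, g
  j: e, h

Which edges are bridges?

none

The edges on the cycle h-b-d-h are not bridges since each lies on that cycle.
Every edge lies on some cycle, so there are no bridges.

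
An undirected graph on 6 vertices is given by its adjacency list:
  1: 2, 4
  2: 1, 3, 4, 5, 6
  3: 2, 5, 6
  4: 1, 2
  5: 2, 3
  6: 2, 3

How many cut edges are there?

0

The edges on the cycle 2-4-1-2 are not bridges since each lies on that cycle.
Every edge lies on some cycle, so there are no bridges.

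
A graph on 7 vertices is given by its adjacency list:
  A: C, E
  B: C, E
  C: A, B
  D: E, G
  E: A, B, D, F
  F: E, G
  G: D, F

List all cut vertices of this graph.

E

Removing E increases the component count from 1 to 2, so E is a cut vertex.
By contrast removing D leaves 1 component; it is not a cut vertex. No other vertex is a cut vertex either.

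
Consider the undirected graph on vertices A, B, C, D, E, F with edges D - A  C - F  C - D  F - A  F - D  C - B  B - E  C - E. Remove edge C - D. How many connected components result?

C and D are still connected via C-F-D, so the component count stays at 1.

1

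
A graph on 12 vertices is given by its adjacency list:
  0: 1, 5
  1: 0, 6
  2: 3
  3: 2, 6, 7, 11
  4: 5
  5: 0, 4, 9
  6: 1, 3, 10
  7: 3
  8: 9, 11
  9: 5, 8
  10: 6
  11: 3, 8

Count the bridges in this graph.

The edges on the cycle 0-1-6-3-11-8-9-5-0 are not bridges since each lies on that cycle.
But removing 2-3 disconnects 2 from 3; removing 6-10 disconnects 6 from 10; removing 7-3 disconnects 7 from 3; removing 4-5 disconnects 4 from 5 — these are bridges.
That makes 4 bridges.

4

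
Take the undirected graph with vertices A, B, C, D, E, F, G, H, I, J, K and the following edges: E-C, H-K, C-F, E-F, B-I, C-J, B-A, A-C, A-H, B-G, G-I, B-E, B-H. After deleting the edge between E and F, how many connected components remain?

E and F are still connected via E-C-F, so the component count stays at 2.

2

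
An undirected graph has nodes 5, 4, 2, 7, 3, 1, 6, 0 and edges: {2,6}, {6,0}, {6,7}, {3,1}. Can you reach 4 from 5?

The component containing 5 is {5}, and 4 is not in it.

No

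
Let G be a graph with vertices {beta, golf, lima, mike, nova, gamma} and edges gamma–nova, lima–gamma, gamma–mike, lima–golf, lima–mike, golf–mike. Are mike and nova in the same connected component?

Yes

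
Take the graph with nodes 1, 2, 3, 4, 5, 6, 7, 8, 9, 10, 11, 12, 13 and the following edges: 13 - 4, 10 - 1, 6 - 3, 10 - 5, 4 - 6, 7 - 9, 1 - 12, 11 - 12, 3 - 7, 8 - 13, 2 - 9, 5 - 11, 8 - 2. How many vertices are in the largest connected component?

8

Starting from 1 we can reach 1, 5, 10, 11, 12. That is one component of size 5.
Starting from 2 we can reach 2, 3, 4, 6, 7, 8, 9, 13. That is one component of size 8.
The largest has 8 vertices.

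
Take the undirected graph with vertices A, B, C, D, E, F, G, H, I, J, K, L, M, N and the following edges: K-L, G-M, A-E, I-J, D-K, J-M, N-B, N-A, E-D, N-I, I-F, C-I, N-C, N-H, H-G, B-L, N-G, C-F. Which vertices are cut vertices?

N

Removing N increases the component count from 1 to 2, so N is a cut vertex.
By contrast removing L leaves 1 component; it is not a cut vertex. No other vertex is a cut vertex either.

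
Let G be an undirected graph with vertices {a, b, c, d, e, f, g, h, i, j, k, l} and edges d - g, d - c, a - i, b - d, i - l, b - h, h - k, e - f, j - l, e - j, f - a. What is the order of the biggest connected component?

Starting from a we can reach a, e, f, i, j, l. That is one component of size 6.
Starting from b we can reach b, c, d, g, h, k. That is one component of size 6.
The largest has 6 vertices.

6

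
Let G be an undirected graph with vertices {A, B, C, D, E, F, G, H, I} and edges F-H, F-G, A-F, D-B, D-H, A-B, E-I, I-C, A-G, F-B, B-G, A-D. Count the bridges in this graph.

2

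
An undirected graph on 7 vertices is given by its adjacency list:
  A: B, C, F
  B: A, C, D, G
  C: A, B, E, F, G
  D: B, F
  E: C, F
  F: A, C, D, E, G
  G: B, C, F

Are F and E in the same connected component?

From F we can reach A, B, C, D, E, F, G, which includes E.

Yes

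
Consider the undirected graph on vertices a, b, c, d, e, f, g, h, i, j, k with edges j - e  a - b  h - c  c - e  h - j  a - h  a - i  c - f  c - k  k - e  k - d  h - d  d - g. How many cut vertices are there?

4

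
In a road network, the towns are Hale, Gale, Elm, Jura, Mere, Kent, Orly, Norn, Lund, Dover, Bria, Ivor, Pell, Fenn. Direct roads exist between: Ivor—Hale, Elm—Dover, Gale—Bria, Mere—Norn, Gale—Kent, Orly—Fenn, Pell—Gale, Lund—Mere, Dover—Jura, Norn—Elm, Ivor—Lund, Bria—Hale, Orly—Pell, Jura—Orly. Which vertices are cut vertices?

Removing Gale increases the component count from 1 to 2, so Gale is a cut vertex.
Removing Orly increases the component count from 1 to 2, so Orly is a cut vertex.
By contrast removing Fenn leaves 1 component; it is not a cut vertex. No other vertex is a cut vertex either.

Gale, Orly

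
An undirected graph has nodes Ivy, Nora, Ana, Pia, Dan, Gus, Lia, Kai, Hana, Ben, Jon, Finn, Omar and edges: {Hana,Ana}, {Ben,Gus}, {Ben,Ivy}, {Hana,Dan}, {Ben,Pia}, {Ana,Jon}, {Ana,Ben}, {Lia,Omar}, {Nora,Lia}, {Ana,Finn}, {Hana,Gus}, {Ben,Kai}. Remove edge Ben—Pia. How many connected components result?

Before removal there are 2 components.
Ben—Pia is a bridge — removing it separates Ben's side from Pia's side.
After removal: 3 components.

3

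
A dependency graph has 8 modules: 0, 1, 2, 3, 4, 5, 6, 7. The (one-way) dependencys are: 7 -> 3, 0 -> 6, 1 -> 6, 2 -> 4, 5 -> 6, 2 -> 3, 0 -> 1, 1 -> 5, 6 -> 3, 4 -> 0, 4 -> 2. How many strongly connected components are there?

{2, 4} are all mutually reachable — one SCC of size 2.
{6} is an SCC by itself.
{7} is an SCC by itself.
{5} is an SCC by itself.
{0} is an SCC by itself.
(and 2 more singleton SCCs)
That gives 7 strongly connected components.

7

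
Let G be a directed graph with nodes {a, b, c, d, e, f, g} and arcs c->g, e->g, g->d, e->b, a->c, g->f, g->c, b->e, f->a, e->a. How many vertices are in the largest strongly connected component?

{a, c, f, g} are all mutually reachable — one SCC of size 4.
{b, e} are all mutually reachable — one SCC of size 2.
{d} is an SCC by itself.
The largest has 4 vertices.

4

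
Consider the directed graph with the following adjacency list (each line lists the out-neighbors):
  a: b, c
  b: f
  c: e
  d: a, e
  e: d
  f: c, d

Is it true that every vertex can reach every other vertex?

Yes

From c we can reach every vertex (a, b, c, d, e, f), and every vertex can reach c (a, b, c, d, e, f). So the whole graph is one strongly connected component.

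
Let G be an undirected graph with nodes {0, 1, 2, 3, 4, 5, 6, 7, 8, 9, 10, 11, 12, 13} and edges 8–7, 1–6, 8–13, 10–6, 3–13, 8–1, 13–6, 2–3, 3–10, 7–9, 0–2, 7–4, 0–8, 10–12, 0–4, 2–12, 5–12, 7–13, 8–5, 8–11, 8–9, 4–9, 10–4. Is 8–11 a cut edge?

Removing 8–11 leaves no path between 8 and 11: the component count goes from 1 to 2. So it is a bridge.

Yes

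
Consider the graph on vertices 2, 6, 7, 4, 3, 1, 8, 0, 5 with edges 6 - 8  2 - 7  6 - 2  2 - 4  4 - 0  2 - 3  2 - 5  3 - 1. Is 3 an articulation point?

Yes

Deleting 3 raises the number of components from 1 to 2, so 3 is a cut vertex.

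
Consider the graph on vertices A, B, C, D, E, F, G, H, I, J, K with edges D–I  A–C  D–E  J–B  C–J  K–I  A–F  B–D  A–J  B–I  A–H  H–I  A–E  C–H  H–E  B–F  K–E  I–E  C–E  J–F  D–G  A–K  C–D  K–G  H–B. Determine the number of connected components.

1

Starting from A we can reach A, B, C, D, E, F, G, H, I, J, K. That is one component of size 11.
Total: 1 component.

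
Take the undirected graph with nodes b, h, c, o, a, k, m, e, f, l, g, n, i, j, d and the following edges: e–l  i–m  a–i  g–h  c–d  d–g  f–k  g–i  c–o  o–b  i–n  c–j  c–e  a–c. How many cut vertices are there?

Removing c increases the component count from 2 to 5, so c is a cut vertex.
Removing e increases the component count from 2 to 3, so e is a cut vertex.
Removing g increases the component count from 2 to 3, so g is a cut vertex.
Likewise i, o are cut vertices.
By contrast removing h leaves 2 components; it is not a cut vertex. No other vertex is a cut vertex either.

5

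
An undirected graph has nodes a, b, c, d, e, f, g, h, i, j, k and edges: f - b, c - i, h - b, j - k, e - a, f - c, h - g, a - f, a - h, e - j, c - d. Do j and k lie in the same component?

From j we can reach a, b, c, d, e, f, g, h, i, j, k, which includes k.

Yes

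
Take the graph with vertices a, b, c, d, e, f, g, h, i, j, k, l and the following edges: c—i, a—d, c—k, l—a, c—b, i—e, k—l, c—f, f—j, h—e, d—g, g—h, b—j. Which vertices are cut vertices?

Removing c increases the component count from 1 to 2, so c is a cut vertex.
By contrast removing k leaves 1 component; it is not a cut vertex. No other vertex is a cut vertex either.

c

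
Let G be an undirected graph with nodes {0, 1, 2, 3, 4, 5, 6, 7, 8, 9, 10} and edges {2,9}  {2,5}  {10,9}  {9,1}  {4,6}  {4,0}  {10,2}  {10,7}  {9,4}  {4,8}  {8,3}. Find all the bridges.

The edges on the cycle 10-2-9-10 are not bridges since each lies on that cycle.
But removing 4—6 disconnects 4 from 6; removing 9—4 disconnects 9 from 4; removing 0—4 disconnects 0 from 4; removing 9—1 disconnects 9 from 1 — these are bridges.
In total 8 edges are bridges.

0-4, 1-9, 10-7, 2-5, 3-8, 4-6, 4-8, 4-9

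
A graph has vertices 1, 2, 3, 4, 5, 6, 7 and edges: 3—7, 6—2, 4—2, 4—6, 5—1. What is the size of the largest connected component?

3

Starting from 1 we can reach 1, 5. That is one component of size 2.
Starting from 3 we can reach 3, 7. That is one component of size 2.
Starting from 2 we can reach 2, 4, 6. That is one component of size 3.
The largest has 3 vertices.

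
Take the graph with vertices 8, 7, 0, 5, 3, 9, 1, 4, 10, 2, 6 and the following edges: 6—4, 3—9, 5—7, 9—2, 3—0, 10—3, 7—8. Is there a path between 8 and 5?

Yes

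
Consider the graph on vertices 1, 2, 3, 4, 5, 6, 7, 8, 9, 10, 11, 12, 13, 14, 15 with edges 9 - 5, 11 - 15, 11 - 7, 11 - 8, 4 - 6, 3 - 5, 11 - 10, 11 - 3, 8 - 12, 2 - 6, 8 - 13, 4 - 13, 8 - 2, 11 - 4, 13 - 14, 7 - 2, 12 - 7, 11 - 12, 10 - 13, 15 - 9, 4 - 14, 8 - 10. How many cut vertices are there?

1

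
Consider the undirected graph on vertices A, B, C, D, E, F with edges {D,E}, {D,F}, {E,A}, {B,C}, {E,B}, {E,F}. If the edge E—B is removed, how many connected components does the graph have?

Before removal there is 1 component.
E—B is a bridge — removing it separates E's side from B's side.
After removal: 2 components.

2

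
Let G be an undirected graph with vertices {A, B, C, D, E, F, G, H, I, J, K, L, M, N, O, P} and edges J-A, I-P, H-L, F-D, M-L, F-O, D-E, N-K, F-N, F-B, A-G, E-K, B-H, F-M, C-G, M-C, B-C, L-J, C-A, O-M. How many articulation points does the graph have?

Removing F increases the component count from 2 to 3, so F is a cut vertex.
By contrast removing D leaves 2 components; it is not a cut vertex. No other vertex is a cut vertex either.

1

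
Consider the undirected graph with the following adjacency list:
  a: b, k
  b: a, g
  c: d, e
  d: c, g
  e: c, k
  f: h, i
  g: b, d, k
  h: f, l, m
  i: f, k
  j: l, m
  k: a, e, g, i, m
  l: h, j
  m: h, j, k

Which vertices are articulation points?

k

Removing k increases the component count from 1 to 2, so k is a cut vertex.
By contrast removing j leaves 1 component; it is not a cut vertex. No other vertex is a cut vertex either.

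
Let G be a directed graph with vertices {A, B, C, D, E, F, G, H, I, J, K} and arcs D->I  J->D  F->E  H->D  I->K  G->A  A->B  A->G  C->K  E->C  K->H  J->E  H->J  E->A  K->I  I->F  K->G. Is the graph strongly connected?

No

There is no directed path from B to F, so the graph is not strongly connected.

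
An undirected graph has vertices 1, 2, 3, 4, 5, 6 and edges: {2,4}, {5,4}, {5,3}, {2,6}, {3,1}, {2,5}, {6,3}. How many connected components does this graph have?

Starting from 1 we can reach 1, 2, 3, 4, 5, 6. That is one component of size 6.
Total: 1 component.

1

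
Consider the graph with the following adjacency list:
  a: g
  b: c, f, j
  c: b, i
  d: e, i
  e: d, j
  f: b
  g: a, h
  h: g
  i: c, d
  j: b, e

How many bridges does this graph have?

The edges on the cycle j-b-c-i-d-e-j are not bridges since each lies on that cycle.
But removing b-f disconnects b from f; removing g-h disconnects g from h; removing g-a disconnects g from a — these are bridges.
That makes 3 bridges.

3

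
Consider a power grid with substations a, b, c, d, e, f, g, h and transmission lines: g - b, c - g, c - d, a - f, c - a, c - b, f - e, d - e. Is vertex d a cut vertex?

Deleting d leaves 2 components (was 2), so d is not a cut vertex.

No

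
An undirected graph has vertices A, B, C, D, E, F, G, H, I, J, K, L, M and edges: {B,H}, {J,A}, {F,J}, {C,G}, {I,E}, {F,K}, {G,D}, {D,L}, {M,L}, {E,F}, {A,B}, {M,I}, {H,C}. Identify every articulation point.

Removing F increases the component count from 1 to 2, so F is a cut vertex.
By contrast removing C leaves 1 component; it is not a cut vertex. No other vertex is a cut vertex either.

F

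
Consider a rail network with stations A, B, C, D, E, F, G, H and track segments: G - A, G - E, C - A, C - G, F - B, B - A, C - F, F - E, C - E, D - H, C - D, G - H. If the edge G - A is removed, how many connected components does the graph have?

G and A are still connected via G-C-A, so the component count stays at 1.

1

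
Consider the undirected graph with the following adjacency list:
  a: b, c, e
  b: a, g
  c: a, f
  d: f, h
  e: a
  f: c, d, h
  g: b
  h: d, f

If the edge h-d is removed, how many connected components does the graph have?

1

h and d are still connected via h-f-d, so the component count stays at 1.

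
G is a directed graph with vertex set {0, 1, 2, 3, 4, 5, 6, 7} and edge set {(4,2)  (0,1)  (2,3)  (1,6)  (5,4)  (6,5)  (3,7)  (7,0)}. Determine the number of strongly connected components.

1

{0, 1, 2, 3, 4, 5, 6, 7} are all mutually reachable — one SCC of size 8.
That gives 1 strongly connected component.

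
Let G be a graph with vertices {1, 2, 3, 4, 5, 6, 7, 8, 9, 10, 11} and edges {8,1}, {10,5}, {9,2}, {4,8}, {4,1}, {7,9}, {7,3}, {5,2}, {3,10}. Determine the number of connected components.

6 is isolated — a component by itself.
11 is isolated — a component by itself.
Starting from 1 we can reach 1, 4, 8. That is one component of size 3.
Starting from 2 we can reach 2, 3, 5, 7, 9, 10. That is one component of size 6.
Total: 4 components.

4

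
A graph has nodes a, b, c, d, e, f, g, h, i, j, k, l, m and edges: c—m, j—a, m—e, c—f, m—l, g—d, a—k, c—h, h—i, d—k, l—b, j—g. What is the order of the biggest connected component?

8

Starting from a we can reach a, d, g, j, k. That is one component of size 5.
Starting from b we can reach b, c, e, f, h, i, l, m. That is one component of size 8.
The largest has 8 vertices.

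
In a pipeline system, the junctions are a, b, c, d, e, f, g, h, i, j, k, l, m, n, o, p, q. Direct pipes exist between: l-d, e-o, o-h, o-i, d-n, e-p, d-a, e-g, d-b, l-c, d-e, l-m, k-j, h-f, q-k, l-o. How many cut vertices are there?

6

Removing d increases the component count from 2 to 5, so d is a cut vertex.
Removing e increases the component count from 2 to 4, so e is a cut vertex.
Removing h increases the component count from 2 to 3, so h is a cut vertex.
Likewise k, l, o are cut vertices.
By contrast removing m leaves 2 components; it is not a cut vertex. No other vertex is a cut vertex either.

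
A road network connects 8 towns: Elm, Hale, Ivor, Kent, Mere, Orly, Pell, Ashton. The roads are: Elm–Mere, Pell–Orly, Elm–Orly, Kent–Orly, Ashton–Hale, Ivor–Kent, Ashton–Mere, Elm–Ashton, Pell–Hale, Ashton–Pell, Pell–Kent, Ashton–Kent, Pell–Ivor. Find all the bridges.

The edges on the cycle Elm-Ashton-Mere-Elm are not bridges since each lies on that cycle.
Every edge lies on some cycle, so there are no bridges.

none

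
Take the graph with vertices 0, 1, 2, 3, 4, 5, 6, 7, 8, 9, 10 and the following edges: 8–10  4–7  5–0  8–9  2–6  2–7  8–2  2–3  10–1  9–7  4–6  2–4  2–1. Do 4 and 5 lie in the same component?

The component containing 4 is {1, 2, 3, 4, 6, 7, 8, 9, 10}, and 5 is not in it.

No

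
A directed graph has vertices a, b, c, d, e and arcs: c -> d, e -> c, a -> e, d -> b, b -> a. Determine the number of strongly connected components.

1

{a, b, c, d, e} are all mutually reachable — one SCC of size 5.
That gives 1 strongly connected component.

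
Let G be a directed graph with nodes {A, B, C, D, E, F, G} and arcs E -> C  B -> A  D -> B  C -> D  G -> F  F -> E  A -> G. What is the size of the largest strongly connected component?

7

{A, B, C, D, E, F, G} are all mutually reachable — one SCC of size 7.
The largest has 7 vertices.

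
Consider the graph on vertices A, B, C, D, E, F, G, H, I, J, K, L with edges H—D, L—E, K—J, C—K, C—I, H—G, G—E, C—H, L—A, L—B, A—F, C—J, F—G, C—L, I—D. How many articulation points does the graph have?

2

Removing C increases the component count from 1 to 2, so C is a cut vertex.
Removing L increases the component count from 1 to 2, so L is a cut vertex.
By contrast removing H leaves 1 component; it is not a cut vertex. No other vertex is a cut vertex either.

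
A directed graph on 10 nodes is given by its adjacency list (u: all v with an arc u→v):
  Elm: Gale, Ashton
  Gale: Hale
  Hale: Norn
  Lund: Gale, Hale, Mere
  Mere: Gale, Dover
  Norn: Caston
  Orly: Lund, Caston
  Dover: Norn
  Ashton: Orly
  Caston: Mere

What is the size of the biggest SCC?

{Gale, Hale, Mere, Norn, Dover, Caston} are all mutually reachable — one SCC of size 6.
{Lund} is an SCC by itself.
{Ashton} is an SCC by itself.
{Orly} is an SCC by itself.
{Elm} is an SCC by itself.
The largest has 6 vertices.

6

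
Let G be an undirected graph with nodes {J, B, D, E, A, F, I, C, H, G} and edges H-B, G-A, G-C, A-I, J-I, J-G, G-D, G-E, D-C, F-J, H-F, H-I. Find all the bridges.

B-H, E-G

The edges on the cycle G-D-C-G are not bridges since each lies on that cycle.
But removing G-E disconnects G from E; removing H-B disconnects H from B — these are bridges.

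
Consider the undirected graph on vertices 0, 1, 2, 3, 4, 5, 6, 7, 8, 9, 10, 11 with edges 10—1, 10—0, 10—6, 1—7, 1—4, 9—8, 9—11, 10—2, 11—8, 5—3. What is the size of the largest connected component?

7

Starting from 3 we can reach 3, 5. That is one component of size 2.
Starting from 8 we can reach 8, 9, 11. That is one component of size 3.
Starting from 0 we can reach 0, 1, 2, 4, 6, 7, 10. That is one component of size 7.
The largest has 7 vertices.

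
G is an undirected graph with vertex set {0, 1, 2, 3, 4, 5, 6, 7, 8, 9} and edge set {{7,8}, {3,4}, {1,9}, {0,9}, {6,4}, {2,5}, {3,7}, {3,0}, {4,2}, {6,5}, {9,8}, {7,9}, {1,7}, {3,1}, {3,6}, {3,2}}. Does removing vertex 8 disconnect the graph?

Deleting 8 leaves 1 component (was 1) (its neighbors 7, 9 remain connected to each other), so 8 is not a cut vertex.

No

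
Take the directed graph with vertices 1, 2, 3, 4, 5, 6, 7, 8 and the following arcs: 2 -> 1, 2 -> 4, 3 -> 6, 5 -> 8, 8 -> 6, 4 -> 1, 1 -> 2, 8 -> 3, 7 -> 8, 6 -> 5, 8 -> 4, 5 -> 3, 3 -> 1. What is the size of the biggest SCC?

{3, 5, 6, 8} are all mutually reachable — one SCC of size 4.
{1, 2, 4} are all mutually reachable — one SCC of size 3.
{7} is an SCC by itself.
The largest has 4 vertices.

4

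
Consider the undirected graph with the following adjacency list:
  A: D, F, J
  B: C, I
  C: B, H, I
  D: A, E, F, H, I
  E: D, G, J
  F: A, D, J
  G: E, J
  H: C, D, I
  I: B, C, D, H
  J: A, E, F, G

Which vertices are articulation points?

Removing D increases the component count from 1 to 2, so D is a cut vertex.
By contrast removing A leaves 1 component; it is not a cut vertex. No other vertex is a cut vertex either.

D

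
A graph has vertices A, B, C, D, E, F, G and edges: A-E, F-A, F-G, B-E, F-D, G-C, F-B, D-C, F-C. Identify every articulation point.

Removing F increases the component count from 1 to 2, so F is a cut vertex.
By contrast removing C leaves 1 component; it is not a cut vertex. No other vertex is a cut vertex either.

F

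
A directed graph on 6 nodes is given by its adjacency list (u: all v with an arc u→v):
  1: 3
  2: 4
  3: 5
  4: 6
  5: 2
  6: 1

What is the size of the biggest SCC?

6

{1, 2, 3, 4, 5, 6} are all mutually reachable — one SCC of size 6.
The largest has 6 vertices.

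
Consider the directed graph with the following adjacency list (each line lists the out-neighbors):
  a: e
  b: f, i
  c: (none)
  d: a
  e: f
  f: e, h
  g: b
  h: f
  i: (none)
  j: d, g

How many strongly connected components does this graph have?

{e, f, h} are all mutually reachable — one SCC of size 3.
{c} is an SCC by itself.
{i} is an SCC by itself.
{a} is an SCC by itself.
{g} is an SCC by itself.
(and 3 more singleton SCCs)
That gives 8 strongly connected components.

8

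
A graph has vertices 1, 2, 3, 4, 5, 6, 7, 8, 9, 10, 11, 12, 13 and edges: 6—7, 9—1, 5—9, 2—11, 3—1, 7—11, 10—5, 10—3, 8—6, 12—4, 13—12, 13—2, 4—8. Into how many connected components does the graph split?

2

Starting from 1 we can reach 1, 3, 5, 9, 10. That is one component of size 5.
Starting from 2 we can reach 2, 4, 6, 7, 8, 11, 12, 13. That is one component of size 8.
Total: 2 components.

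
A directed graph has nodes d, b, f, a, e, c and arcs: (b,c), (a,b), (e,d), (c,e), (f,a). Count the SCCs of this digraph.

6

{e} is an SCC by itself.
{a} is an SCC by itself.
{c} is an SCC by itself.
{d} is an SCC by itself.
{b} is an SCC by itself.
(and 1 more singleton SCC)
That gives 6 strongly connected components.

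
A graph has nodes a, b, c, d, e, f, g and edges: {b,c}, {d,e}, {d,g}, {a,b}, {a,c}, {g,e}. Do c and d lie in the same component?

No

The component containing c is {a, b, c}, and d is not in it.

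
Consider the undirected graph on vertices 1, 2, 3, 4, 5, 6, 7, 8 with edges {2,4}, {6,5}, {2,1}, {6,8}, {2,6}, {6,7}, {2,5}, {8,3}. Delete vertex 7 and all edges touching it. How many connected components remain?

With 7 gone, the remaining components are: {1, 2, 3, 4, 5, 6, 8}.
That is 1 component.

1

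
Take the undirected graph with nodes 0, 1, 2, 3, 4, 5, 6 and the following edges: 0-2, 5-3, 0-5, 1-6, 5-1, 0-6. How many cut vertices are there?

Removing 0 increases the component count from 2 to 3, so 0 is a cut vertex.
Removing 5 increases the component count from 2 to 3, so 5 is a cut vertex.
By contrast removing 6 leaves 2 components; it is not a cut vertex. No other vertex is a cut vertex either.

2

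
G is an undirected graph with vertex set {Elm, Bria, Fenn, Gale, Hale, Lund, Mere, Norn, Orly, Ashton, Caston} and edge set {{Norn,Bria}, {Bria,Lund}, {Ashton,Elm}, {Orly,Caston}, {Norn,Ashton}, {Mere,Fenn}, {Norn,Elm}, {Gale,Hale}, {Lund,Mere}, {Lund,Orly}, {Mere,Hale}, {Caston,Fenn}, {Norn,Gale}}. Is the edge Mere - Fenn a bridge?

After removing Mere - Fenn, the path Mere-Lund-Orly-Caston-Fenn still connects them, so the edge is not a bridge.

No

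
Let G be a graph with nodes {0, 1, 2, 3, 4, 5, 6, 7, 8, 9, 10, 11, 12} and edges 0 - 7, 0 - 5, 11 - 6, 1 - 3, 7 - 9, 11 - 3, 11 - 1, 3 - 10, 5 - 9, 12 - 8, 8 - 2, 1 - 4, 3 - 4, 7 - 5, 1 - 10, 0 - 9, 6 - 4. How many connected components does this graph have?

3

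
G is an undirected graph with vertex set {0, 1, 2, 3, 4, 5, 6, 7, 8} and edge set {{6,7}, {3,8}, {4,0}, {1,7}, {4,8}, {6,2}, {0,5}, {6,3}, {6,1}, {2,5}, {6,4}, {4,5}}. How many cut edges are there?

0

The edges on the cycle 6-1-7-6 are not bridges since each lies on that cycle.
Every edge lies on some cycle, so there are no bridges.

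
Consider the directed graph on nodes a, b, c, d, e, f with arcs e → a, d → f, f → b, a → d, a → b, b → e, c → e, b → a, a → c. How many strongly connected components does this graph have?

1

{a, b, c, d, e, f} are all mutually reachable — one SCC of size 6.
That gives 1 strongly connected component.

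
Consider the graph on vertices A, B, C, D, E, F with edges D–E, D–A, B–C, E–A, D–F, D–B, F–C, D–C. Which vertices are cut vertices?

D

Removing D increases the component count from 1 to 2, so D is a cut vertex.
By contrast removing C leaves 1 component; it is not a cut vertex. No other vertex is a cut vertex either.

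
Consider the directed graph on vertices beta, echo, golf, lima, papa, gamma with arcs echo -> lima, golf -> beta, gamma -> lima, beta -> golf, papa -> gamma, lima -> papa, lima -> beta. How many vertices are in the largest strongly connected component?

3

{lima, papa, gamma} are all mutually reachable — one SCC of size 3.
{beta, golf} are all mutually reachable — one SCC of size 2.
{echo} is an SCC by itself.
The largest has 3 vertices.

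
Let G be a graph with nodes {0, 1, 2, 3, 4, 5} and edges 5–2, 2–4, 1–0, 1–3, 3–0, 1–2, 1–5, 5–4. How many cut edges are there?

0

The edges on the cycle 1-3-0-1 are not bridges since each lies on that cycle.
Every edge lies on some cycle, so there are no bridges.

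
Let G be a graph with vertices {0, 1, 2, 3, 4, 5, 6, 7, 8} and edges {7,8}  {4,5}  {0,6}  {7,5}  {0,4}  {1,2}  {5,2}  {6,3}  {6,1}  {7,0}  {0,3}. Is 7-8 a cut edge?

Yes

Removing 7-8 leaves no path between 7 and 8: the component count goes from 1 to 2. So it is a bridge.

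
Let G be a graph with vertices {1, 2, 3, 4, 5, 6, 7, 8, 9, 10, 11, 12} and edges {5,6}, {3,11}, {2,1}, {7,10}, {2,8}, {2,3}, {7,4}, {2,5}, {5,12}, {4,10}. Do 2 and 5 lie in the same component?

From 2 we can reach 1, 2, 3, 5, 6, 8, 11, 12, which includes 5.

Yes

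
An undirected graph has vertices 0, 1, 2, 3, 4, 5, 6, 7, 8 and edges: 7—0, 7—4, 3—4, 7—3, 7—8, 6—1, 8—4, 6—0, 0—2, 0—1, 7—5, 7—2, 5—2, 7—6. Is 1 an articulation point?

No

Deleting 1 leaves 1 component (was 1) (its neighbors 0, 6 remain connected to each other), so 1 is not a cut vertex.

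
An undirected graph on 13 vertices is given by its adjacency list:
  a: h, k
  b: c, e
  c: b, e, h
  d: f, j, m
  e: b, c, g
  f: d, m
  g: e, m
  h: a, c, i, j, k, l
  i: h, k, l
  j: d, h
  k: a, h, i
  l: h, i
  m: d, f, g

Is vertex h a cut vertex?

Yes

Deleting h raises the number of components from 1 to 2, so h is a cut vertex.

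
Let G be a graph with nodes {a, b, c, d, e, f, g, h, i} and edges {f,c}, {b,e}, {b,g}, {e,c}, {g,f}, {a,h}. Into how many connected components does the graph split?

4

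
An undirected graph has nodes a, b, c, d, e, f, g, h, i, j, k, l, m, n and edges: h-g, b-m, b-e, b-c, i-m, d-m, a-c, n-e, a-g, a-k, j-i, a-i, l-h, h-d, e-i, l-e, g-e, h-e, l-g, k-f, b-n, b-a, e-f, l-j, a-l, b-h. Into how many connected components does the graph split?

1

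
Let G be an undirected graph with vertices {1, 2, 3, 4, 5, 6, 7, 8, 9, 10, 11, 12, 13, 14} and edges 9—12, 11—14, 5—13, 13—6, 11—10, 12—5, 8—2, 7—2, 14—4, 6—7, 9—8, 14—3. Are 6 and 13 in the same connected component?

From 6 we can reach 2, 5, 6, 7, 8, 9, 12, 13, which includes 13.

Yes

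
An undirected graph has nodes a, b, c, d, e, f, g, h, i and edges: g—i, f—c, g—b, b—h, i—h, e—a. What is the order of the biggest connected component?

4

d is isolated — a component by itself.
Starting from a we can reach a, e. That is one component of size 2.
Starting from c we can reach c, f. That is one component of size 2.
Starting from b we can reach b, g, h, i. That is one component of size 4.
The largest has 4 vertices.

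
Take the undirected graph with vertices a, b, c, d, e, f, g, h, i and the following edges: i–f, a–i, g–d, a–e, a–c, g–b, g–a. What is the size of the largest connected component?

h is isolated — a component by itself.
Starting from a we can reach a, b, c, d, e, f, g, i. That is one component of size 8.
The largest has 8 vertices.

8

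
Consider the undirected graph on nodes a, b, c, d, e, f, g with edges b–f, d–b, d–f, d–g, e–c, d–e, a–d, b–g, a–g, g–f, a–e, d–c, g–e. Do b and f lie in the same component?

From b we can reach a, b, c, d, e, f, g, which includes f.

Yes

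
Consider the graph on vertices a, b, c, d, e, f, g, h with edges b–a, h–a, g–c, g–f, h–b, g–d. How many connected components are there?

3

e is isolated — a component by itself.
Starting from a we can reach a, b, h. That is one component of size 3.
Starting from c we can reach c, d, f, g. That is one component of size 4.
Total: 3 components.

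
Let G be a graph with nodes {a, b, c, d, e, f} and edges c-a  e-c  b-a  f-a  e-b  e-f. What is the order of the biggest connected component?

5

d is isolated — a component by itself.
Starting from a we can reach a, b, c, e, f. That is one component of size 5.
The largest has 5 vertices.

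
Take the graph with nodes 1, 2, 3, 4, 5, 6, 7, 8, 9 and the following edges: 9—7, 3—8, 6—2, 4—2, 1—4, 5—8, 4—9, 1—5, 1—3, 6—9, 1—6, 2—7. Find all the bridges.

none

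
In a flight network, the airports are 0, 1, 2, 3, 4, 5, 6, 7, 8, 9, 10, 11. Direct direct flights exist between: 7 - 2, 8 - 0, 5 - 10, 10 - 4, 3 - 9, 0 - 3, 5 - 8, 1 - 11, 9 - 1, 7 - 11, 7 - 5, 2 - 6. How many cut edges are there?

The edges on the cycle 7-5-8-0-3-9-1-11-7 are not bridges since each lies on that cycle.
But removing 2 - 6 disconnects 2 from 6; removing 10 - 4 disconnects 10 from 4; removing 5 - 10 disconnects 5 from 10; removing 7 - 2 disconnects 7 from 2 — these are bridges.
That makes 4 bridges.

4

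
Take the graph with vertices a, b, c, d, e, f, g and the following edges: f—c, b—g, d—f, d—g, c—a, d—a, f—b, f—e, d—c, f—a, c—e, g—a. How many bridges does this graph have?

The edges on the cycle d-f-c-d are not bridges since each lies on that cycle.
Every edge lies on some cycle, so there are no bridges.

0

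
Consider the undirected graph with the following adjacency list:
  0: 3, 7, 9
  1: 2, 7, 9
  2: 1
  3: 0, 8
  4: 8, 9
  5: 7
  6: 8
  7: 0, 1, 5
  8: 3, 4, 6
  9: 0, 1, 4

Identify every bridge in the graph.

The edges on the cycle 7-1-9-4-8-3-0-7 are not bridges since each lies on that cycle.
But removing 5-7 disconnects 5 from 7; removing 1-2 disconnects 1 from 2; removing 6-8 disconnects 6 from 8 — these are bridges.

1-2, 5-7, 6-8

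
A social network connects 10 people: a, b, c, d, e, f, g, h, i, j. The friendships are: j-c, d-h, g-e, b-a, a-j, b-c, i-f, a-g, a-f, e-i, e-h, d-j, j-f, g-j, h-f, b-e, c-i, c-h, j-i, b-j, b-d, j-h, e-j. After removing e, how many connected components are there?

1

With e gone, the remaining components are: {a, b, c, d, f, g, h, i, j}.
That is 1 component.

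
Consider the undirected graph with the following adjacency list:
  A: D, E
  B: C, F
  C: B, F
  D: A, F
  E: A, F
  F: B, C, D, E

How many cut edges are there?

0

The edges on the cycle F-B-C-F are not bridges since each lies on that cycle.
Every edge lies on some cycle, so there are no bridges.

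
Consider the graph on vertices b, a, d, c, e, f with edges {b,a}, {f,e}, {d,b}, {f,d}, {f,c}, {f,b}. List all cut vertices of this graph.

b, f

Removing b increases the component count from 1 to 2, so b is a cut vertex.
Removing f increases the component count from 1 to 3, so f is a cut vertex.
By contrast removing c leaves 1 component; it is not a cut vertex. No other vertex is a cut vertex either.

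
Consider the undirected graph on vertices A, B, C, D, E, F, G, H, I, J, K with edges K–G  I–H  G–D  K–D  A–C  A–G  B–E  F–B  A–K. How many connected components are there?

J is isolated — a component by itself.
Starting from H we can reach H, I. That is one component of size 2.
Starting from B we can reach B, E, F. That is one component of size 3.
Starting from A we can reach A, C, D, G, K. That is one component of size 5.
Total: 4 components.

4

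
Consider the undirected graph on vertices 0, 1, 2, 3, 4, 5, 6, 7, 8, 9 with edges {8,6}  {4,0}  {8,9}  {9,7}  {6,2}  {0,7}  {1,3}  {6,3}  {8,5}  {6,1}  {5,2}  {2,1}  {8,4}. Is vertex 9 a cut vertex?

No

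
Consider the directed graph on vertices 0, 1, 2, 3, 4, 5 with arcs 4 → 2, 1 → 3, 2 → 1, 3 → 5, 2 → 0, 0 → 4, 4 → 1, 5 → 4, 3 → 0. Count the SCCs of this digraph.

1

{0, 1, 2, 3, 4, 5} are all mutually reachable — one SCC of size 6.
That gives 1 strongly connected component.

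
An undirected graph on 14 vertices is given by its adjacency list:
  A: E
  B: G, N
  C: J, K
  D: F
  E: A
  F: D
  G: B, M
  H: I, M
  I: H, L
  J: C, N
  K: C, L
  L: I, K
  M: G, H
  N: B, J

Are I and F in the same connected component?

No

The component containing I is {B, C, G, H, I, J, K, L, M, N}, and F is not in it.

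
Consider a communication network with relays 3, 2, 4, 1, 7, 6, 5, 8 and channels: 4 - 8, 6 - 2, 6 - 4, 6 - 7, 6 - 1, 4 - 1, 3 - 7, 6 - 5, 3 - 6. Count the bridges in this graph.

The edges on the cycle 6-4-1-6 are not bridges since each lies on that cycle.
But removing 6 - 5 disconnects 6 from 5; removing 2 - 6 disconnects 2 from 6; removing 8 - 4 disconnects 8 from 4 — these are bridges.
That makes 3 bridges.

3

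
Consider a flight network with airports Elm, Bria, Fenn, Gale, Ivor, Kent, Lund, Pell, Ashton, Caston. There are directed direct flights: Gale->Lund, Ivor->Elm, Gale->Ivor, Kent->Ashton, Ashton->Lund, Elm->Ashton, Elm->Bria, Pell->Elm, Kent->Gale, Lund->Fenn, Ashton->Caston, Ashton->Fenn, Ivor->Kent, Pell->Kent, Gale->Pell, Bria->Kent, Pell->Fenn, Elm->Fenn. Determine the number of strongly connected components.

5

{Elm, Bria, Gale, Ivor, Kent, Pell} are all mutually reachable — one SCC of size 6.
{Lund} is an SCC by itself.
{Caston} is an SCC by itself.
{Ashton} is an SCC by itself.
{Fenn} is an SCC by itself.
That gives 5 strongly connected components.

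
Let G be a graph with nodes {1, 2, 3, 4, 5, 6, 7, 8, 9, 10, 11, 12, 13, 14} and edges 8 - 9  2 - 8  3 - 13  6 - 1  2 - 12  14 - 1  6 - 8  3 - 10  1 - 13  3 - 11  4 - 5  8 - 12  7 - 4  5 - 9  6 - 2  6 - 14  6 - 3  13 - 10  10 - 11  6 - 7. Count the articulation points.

Removing 6 increases the component count from 1 to 2, so 6 is a cut vertex.
By contrast removing 7 leaves 1 component; it is not a cut vertex. No other vertex is a cut vertex either.

1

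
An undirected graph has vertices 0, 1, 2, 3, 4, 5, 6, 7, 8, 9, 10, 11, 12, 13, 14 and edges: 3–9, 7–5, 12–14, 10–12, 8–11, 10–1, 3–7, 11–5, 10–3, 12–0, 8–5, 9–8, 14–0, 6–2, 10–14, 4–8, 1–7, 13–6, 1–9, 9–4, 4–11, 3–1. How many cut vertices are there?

2

Removing 6 increases the component count from 2 to 3, so 6 is a cut vertex.
Removing 10 increases the component count from 2 to 3, so 10 is a cut vertex.
By contrast removing 9 leaves 2 components; it is not a cut vertex. No other vertex is a cut vertex either.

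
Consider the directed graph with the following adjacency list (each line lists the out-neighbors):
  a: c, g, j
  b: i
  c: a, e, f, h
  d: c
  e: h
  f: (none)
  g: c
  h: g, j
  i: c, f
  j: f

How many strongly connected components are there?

6

{a, c, e, g, h} are all mutually reachable — one SCC of size 5.
{d} is an SCC by itself.
{j} is an SCC by itself.
{b} is an SCC by itself.
{i} is an SCC by itself.
(and 1 more singleton SCC)
That gives 6 strongly connected components.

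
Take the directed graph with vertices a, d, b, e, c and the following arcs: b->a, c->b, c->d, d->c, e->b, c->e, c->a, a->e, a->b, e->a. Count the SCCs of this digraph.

2

{a, b, e} are all mutually reachable — one SCC of size 3.
{c, d} are all mutually reachable — one SCC of size 2.
That gives 2 strongly connected components.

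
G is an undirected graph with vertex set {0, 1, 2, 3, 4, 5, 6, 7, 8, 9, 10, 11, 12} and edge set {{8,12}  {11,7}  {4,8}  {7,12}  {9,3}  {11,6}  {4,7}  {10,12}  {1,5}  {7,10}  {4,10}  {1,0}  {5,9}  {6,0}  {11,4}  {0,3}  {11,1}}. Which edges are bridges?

The edges on the cycle 4-8-12-10-4 are not bridges since each lies on that cycle.
Every edge lies on some cycle, so there are no bridges.

none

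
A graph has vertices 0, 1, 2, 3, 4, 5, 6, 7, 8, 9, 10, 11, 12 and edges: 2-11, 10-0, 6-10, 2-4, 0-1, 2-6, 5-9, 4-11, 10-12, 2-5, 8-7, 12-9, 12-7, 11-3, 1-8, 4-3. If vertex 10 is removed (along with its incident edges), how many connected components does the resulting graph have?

1

With 10 gone, the remaining components are: {0, 1, 2, 3, 4, 5, 6, 7, 8, 9, 11, 12}.
That is 1 component.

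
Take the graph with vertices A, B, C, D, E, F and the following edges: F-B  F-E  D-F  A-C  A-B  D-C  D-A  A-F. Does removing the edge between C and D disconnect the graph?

No

After removing C-D, the path C-A-D still connects them, so the edge is not a bridge.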